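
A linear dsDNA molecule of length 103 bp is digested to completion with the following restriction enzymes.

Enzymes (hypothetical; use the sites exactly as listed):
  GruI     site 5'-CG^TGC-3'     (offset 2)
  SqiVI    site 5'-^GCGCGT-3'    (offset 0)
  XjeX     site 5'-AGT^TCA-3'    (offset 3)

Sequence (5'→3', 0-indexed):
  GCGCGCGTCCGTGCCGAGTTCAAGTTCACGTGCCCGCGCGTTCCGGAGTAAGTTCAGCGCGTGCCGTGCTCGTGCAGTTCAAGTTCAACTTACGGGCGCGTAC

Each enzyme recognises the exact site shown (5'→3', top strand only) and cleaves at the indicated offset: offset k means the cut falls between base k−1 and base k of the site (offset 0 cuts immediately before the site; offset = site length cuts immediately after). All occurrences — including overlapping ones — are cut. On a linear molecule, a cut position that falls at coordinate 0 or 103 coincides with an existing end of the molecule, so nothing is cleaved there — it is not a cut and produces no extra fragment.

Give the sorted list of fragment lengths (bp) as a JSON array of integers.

Per-enzyme occurrences:
  GruI (CGTGC, off=2): starts [9, 28, 59, 64, 70] → cuts [11, 30, 61, 66, 72]
  SqiVI (GCGCGT, off=0): starts [2, 35, 56, 95] → cuts [2, 35, 56, 95]
  XjeX (AGTTCA, off=3): starts [16, 22, 50, 75, 81] → cuts [19, 25, 53, 78, 84]

Pooled cuts: [2, 11, 19, 25, 30, 35, 53, 56, 61, 66, 72, 78, 84, 95]

Fragments:
  [0,2): 2 bp
  [2,11): 9 bp
  [11,19): 8 bp
  [19,25): 6 bp
  [25,30): 5 bp
  [30,35): 5 bp
  [35,53): 18 bp
  [53,56): 3 bp
  [56,61): 5 bp
  [61,66): 5 bp
  [66,72): 6 bp
  [72,78): 6 bp
  [78,84): 6 bp
  [84,95): 11 bp
  [95,103): 8 bp

[2,3,5,5,5,5,6,6,6,6,8,8,9,11,18]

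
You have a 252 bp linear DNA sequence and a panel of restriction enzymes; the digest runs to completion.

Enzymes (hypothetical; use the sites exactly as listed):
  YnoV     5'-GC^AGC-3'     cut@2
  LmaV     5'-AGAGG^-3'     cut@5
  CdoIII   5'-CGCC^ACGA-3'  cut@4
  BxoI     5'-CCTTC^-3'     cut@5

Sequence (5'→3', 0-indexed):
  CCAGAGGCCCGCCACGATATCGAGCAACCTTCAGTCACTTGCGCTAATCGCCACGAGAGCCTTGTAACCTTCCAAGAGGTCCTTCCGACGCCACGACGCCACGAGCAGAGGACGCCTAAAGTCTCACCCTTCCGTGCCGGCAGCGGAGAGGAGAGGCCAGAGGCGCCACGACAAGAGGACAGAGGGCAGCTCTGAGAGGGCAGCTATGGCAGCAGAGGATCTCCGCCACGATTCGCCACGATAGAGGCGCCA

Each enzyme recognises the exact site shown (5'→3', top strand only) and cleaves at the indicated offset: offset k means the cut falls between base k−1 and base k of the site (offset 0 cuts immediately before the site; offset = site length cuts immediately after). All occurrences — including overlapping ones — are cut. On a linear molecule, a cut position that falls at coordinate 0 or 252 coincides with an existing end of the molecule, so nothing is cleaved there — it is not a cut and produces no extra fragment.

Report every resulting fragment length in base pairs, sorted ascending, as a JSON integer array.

[2,2,4,5,5,6,6,7,7,7,7,7,8,8,9,9,9,10,10,10,11,11,12,19,20,20,21]

Scan for sites:
  YnoV GCAGC/2: at [139, 185, 199, 208] ⇒ [141, 187, 201, 210]
  LmaV AGAGG/5: at [2, 74, 106, 146, 151, 158, 173, 180, 194, 213, 242] ⇒ [7, 79, 111, 151, 156, 163, 178, 185, 199, 218, 247]
  CdoIII CGCCACGA/4: at [9, 48, 88, 96, 163, 223, 233] ⇒ [13, 52, 92, 100, 167, 227, 237]
  BxoI CCTTC/5: at [27, 67, 80, 127] ⇒ [32, 72, 85, 132]

Pooled cuts: [7, 13, 32, 52, 72, 79, 85, 92, 100, 111, 132, 141, 151, 156, 163, 167, 178, 185, 187, 199, 201, 210, 218, 227, 237, 247]

Fragments:
  [0,7): 7 bp
  [7,13): 6 bp
  [13,32): 19 bp
  [32,52): 20 bp
  [52,72): 20 bp
  [72,79): 7 bp
  [79,85): 6 bp
  [85,92): 7 bp
  [92,100): 8 bp
  [100,111): 11 bp
  [111,132): 21 bp
  [132,141): 9 bp
  [141,151): 10 bp
  [151,156): 5 bp
  [156,163): 7 bp
  [163,167): 4 bp
  [167,178): 11 bp
  [178,185): 7 bp
  [185,187): 2 bp
  [187,199): 12 bp
  [199,201): 2 bp
  [201,210): 9 bp
  [210,218): 8 bp
  [218,227): 9 bp
  [227,237): 10 bp
  [237,247): 10 bp
  [247,252): 5 bp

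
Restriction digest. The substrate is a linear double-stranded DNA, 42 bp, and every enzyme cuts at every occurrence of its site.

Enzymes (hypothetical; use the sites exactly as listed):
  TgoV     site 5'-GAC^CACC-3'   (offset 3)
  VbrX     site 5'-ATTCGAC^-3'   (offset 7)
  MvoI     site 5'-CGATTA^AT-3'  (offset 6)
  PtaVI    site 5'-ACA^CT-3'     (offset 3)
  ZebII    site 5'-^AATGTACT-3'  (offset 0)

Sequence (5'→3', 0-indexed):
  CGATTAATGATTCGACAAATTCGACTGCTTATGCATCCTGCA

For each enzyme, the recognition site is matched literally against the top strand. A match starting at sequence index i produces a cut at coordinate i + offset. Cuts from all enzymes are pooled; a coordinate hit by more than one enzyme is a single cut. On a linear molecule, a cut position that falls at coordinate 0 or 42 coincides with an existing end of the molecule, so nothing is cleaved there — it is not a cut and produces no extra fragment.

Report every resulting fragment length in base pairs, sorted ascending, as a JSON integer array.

Per-enzyme occurrences:
  TgoV (GACCACC, off=3): no sites
  VbrX ATTCGAC/7: at [9, 18] ⇒ [16, 25]
  MvoI CGATTAAT/6: at [0] ⇒ [6]
  PtaVI (ACACT, off=3): no sites
  ZebII (AATGTACT, off=0): no sites

Pooled cuts: [6, 16, 25]

Fragment lengths:
  [0,6): 6 bp
  [6,16): 10 bp
  [16,25): 9 bp
  [25,42): 17 bp

[6,9,10,17]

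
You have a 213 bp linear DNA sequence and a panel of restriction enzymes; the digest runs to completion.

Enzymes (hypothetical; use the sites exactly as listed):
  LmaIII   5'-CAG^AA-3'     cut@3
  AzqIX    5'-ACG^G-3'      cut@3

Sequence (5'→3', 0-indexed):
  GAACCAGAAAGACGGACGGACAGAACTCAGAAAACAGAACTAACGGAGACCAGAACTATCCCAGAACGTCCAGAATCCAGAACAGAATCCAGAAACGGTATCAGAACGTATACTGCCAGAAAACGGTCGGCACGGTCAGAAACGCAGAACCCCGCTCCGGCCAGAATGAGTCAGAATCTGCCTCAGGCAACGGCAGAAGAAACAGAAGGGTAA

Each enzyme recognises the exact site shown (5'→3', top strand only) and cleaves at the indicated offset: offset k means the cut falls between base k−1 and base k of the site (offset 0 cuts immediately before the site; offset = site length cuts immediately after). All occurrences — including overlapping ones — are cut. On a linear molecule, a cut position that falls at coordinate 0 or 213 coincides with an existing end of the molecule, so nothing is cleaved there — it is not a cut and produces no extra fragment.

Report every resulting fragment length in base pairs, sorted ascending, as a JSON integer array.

[4,4,5,5,5,5,6,7,7,7,7,7,7,7,8,8,8,8,9,9,9,10,11,15,17,18]

Scan for sites:
  LmaIII (CAGAA, off=3): starts [4, 20, 27, 34, 50, 61, 70, 77, 82, 89, 101, 116, 136, 144, 161, 171, 193, 202] → cuts [7, 23, 30, 37, 53, 64, 73, 80, 85, 92, 104, 119, 139, 147, 164, 174, 196, 205]
  AzqIX (ACGG, off=3): starts [11, 15, 42, 94, 122, 131, 189] → cuts [14, 18, 45, 97, 125, 134, 192]

All cut coordinates (distinct, sorted): [7, 14, 18, 23, 30, 37, 45, 53, 64, 73, 80, 85, 92, 97, 104, 119, 125, 134, 139, 147, 164, 174, 192, 196, 205]

Fragment lengths:
  [0,7): 7 bp
  [7,14): 7 bp
  [14,18): 4 bp
  [18,23): 5 bp
  [23,30): 7 bp
  [30,37): 7 bp
  [37,45): 8 bp
  [45,53): 8 bp
  [53,64): 11 bp
  [64,73): 9 bp
  [73,80): 7 bp
  [80,85): 5 bp
  [85,92): 7 bp
  [92,97): 5 bp
  [97,104): 7 bp
  [104,119): 15 bp
  [119,125): 6 bp
  [125,134): 9 bp
  [134,139): 5 bp
  [139,147): 8 bp
  [147,164): 17 bp
  [164,174): 10 bp
  [174,192): 18 bp
  [192,196): 4 bp
  [196,205): 9 bp
  [205,213): 8 bp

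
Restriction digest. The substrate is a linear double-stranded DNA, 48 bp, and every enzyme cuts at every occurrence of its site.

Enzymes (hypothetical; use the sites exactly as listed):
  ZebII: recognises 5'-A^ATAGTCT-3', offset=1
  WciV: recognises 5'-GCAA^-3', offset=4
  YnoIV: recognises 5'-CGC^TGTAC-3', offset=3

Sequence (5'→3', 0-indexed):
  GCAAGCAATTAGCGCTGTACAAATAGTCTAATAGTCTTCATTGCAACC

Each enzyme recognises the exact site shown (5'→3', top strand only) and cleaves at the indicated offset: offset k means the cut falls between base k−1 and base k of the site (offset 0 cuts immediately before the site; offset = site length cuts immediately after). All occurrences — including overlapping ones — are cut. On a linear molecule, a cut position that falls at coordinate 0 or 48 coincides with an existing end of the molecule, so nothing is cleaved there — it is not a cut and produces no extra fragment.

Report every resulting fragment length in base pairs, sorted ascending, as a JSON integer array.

Site scan:
  ZebII AATAGTCT/1: at [21, 29] ⇒ [22, 30]
  WciV GCAA/4: at [0, 4, 42] ⇒ [4, 8, 46]
  YnoIV CGCTGTAC/3: at [12] ⇒ [15]

All cut coordinates (distinct, sorted): [4, 8, 15, 22, 30, 46]

Fragment lengths:
  [0,4): 4 bp
  [4,8): 4 bp
  [8,15): 7 bp
  [15,22): 7 bp
  [22,30): 8 bp
  [30,46): 16 bp
  [46,48): 2 bp

[2,4,4,7,7,8,16]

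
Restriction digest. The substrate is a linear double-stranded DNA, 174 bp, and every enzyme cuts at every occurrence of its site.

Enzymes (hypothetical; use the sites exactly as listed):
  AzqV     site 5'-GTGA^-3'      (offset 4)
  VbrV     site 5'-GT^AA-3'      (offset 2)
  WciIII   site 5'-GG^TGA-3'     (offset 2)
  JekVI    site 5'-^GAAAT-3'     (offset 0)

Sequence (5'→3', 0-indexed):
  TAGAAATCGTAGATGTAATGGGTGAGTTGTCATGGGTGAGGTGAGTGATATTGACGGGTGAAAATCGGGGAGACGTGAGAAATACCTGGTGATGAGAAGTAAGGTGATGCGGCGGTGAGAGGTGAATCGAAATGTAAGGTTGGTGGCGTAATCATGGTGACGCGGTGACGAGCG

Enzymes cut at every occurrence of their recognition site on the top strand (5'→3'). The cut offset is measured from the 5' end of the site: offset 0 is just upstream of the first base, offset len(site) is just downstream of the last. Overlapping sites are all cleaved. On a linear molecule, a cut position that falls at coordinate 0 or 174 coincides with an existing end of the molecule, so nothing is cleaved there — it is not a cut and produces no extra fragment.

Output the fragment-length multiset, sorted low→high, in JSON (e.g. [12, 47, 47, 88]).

Per-enzyme occurrences:
  AzqV GTGA/4: at [21, 35, 40, 44, 57, 74, 88, 103, 114, 121, 156, 164] ⇒ [25, 39, 44, 48, 61, 78, 92, 107, 118, 125, 160, 168]
  VbrV GTAA/2: at [14, 98, 133, 147] ⇒ [16, 100, 135, 149]
  WciIII GGTGA/2: at [20, 34, 39, 56, 87, 102, 113, 120, 155, 163] ⇒ [22, 36, 41, 58, 89, 104, 115, 122, 157, 165]
  JekVI GAAAT/0: at [2, 78, 128] ⇒ [2, 78, 128]

Pooled cuts: [2, 16, 22, 25, 36, 39, 41, 44, 48, 58, 61, 78, 89, 92, 100, 104, 107, 115, 118, 122, 125, 128, 135, 149, 157, 160, 165, 168]

Fragments:
  [0,2): 2 bp
  [2,16): 14 bp
  [16,22): 6 bp
  [22,25): 3 bp
  [25,36): 11 bp
  [36,39): 3 bp
  [39,41): 2 bp
  [41,44): 3 bp
  [44,48): 4 bp
  [48,58): 10 bp
  [58,61): 3 bp
  [61,78): 17 bp
  [78,89): 11 bp
  [89,92): 3 bp
  [92,100): 8 bp
  [100,104): 4 bp
  [104,107): 3 bp
  [107,115): 8 bp
  [115,118): 3 bp
  [118,122): 4 bp
  [122,125): 3 bp
  [125,128): 3 bp
  [128,135): 7 bp
  [135,149): 14 bp
  [149,157): 8 bp
  [157,160): 3 bp
  [160,165): 5 bp
  [165,168): 3 bp
  [168,174): 6 bp

[2,2,3,3,3,3,3,3,3,3,3,3,3,4,4,4,5,6,6,7,8,8,8,10,11,11,14,14,17]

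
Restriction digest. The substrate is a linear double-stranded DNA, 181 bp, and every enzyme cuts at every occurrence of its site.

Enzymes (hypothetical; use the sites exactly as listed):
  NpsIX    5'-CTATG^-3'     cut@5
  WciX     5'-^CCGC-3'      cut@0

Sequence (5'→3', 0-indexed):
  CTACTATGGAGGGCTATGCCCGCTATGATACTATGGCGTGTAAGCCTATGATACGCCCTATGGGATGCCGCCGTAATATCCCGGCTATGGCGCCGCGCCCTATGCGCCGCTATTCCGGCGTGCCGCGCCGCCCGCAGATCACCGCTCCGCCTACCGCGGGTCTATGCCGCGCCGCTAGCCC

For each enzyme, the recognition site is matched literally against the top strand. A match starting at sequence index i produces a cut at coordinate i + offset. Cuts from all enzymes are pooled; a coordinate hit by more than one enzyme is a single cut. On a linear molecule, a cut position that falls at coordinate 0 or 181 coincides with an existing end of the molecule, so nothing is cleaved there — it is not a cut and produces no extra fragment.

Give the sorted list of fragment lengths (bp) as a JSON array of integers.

Per-enzyme occurrences:
  NpsIX (CTATG, off=5): starts [3, 13, 22, 30, 45, 57, 84, 99, 161] → cuts [8, 18, 27, 35, 50, 62, 89, 104, 166]
  WciX (CCGC, off=0): starts [19, 67, 92, 106, 122, 127, 131, 141, 146, 153, 166, 171] → cuts [19, 67, 92, 106, 122, 127, 131, 141, 146, 153, 166, 171]

Pooled cuts: [8, 18, 19, 27, 35, 50, 62, 67, 89, 92, 104, 106, 122, 127, 131, 141, 146, 153, 166, 171]

Fragments:
  [0,8): 8 bp
  [8,18): 10 bp
  [18,19): 1 bp
  [19,27): 8 bp
  [27,35): 8 bp
  [35,50): 15 bp
  [50,62): 12 bp
  [62,67): 5 bp
  [67,89): 22 bp
  [89,92): 3 bp
  [92,104): 12 bp
  [104,106): 2 bp
  [106,122): 16 bp
  [122,127): 5 bp
  [127,131): 4 bp
  [131,141): 10 bp
  [141,146): 5 bp
  [146,153): 7 bp
  [153,166): 13 bp
  [166,171): 5 bp
  [171,181): 10 bp

[1,2,3,4,5,5,5,5,7,8,8,8,10,10,10,12,12,13,15,16,22]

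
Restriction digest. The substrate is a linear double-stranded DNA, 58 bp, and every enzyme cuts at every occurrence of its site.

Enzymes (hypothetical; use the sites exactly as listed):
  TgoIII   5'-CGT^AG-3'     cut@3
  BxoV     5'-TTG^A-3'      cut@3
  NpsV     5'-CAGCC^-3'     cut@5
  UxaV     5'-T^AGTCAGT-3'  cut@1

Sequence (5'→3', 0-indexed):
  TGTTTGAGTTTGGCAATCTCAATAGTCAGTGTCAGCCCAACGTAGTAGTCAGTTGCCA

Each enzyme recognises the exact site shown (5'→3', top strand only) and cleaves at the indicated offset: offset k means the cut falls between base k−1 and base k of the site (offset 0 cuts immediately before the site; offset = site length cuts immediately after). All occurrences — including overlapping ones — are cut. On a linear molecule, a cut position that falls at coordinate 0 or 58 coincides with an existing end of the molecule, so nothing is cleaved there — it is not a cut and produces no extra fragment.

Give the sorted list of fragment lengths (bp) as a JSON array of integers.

[3,6,6,12,14,17]

Site scan:
  TgoIII CGTAG/3: at [40] ⇒ [43]
  BxoV TTGA/3: at [3] ⇒ [6]
  NpsV CAGCC/5: at [32] ⇒ [37]
  UxaV TAGTCAGT/1: at [22, 45] ⇒ [23, 46]

Pooled cuts: [6, 23, 37, 43, 46]

Fragment lengths:
  [0,6): 6 bp
  [6,23): 17 bp
  [23,37): 14 bp
  [37,43): 6 bp
  [43,46): 3 bp
  [46,58): 12 bp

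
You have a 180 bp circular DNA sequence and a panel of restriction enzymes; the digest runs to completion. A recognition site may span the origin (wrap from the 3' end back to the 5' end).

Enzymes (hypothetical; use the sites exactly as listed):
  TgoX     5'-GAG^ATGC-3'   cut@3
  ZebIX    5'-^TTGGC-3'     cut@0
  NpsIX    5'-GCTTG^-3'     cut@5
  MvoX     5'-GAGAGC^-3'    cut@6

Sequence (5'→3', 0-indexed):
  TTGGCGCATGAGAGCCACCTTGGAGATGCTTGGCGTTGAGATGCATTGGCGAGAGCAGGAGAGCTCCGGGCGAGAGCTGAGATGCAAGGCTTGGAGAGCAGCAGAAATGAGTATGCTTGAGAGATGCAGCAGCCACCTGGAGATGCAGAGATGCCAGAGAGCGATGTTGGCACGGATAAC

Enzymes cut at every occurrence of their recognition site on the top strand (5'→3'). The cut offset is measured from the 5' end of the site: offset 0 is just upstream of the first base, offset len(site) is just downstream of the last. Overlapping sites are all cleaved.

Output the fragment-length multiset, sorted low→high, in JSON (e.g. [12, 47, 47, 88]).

[3,4,4,4,4,5,6,8,8,8,10,11,12,12,13,14,15,19,20]

Per-enzyme occurrences:
  TgoX GAGATGC/3: at [22, 37, 78, 120, 139, 147] ⇒ [25, 40, 81, 123, 142, 150]
  ZebIX TTGGC/0: at [0, 29, 45, 166] ⇒ [0, 29, 45, 166]
  NpsIX GCTTG/5: at [27, 88, 114] ⇒ [32, 93, 119]
  MvoX GAGAGC/6: at [9, 50, 58, 71, 93, 156] ⇒ [15, 56, 64, 77, 99, 162]

Pooled cuts: [0, 15, 25, 29, 32, 40, 45, 56, 64, 77, 81, 93, 99, 119, 123, 142, 150, 162, 166]

Fragment lengths:
  0→15: 15 bp
  15→25: 10 bp
  25→29: 4 bp
  29→32: 3 bp
  32→40: 8 bp
  40→45: 5 bp
  45→56: 11 bp
  56→64: 8 bp
  64→77: 13 bp
  77→81: 4 bp
  81→93: 12 bp
  93→99: 6 bp
  99→119: 20 bp
  119→123: 4 bp
  123→142: 19 bp
  142→150: 8 bp
  150→162: 12 bp
  162→166: 4 bp
  166→0 (wrap): 180-166+0 = 14 bp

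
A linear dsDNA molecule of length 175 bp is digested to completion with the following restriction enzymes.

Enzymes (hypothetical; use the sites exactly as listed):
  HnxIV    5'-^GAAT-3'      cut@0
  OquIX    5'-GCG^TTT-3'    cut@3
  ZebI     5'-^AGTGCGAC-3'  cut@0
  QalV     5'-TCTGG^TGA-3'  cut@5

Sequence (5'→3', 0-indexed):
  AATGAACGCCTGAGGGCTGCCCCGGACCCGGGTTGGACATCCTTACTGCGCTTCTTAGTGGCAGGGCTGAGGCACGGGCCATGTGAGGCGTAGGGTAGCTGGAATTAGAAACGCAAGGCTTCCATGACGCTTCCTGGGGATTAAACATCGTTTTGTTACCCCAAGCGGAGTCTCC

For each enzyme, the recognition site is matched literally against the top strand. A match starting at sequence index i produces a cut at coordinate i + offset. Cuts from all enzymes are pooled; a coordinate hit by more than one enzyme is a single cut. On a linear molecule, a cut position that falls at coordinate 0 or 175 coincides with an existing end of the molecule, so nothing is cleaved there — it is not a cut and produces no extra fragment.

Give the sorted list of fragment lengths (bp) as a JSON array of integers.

[74,101]

Site scan:
  HnxIV GAAT/0: at [101] ⇒ [101]
  OquIX (GCGTTT, off=3): no sites
  ZebI (AGTGCGAC, off=0): no sites
  QalV (TCTGGTGA, off=5): no sites

Pooled cuts: [101]

Fragment lengths:
  [0,101): 101 bp
  [101,175): 74 bp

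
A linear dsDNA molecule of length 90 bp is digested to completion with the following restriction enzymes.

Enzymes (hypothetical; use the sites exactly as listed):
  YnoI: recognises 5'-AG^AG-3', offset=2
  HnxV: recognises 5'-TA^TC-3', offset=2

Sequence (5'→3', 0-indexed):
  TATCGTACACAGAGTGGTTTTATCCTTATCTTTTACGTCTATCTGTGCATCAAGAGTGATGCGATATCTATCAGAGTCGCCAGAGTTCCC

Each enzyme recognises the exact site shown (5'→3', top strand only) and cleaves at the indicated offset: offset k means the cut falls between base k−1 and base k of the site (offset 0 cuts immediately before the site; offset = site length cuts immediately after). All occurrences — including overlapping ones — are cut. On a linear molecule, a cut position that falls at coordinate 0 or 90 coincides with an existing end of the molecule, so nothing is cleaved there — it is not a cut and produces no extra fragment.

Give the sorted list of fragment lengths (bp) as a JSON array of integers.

Per-enzyme occurrences:
  YnoI AGAG/2: at [10, 52, 72, 81] ⇒ [12, 54, 74, 83]
  HnxV TATC/2: at [0, 20, 26, 39, 64, 68] ⇒ [2, 22, 28, 41, 66, 70]

Pooled cuts: [2, 12, 22, 28, 41, 54, 66, 70, 74, 83]

Fragments:
  [0,2): 2 bp
  [2,12): 10 bp
  [12,22): 10 bp
  [22,28): 6 bp
  [28,41): 13 bp
  [41,54): 13 bp
  [54,66): 12 bp
  [66,70): 4 bp
  [70,74): 4 bp
  [74,83): 9 bp
  [83,90): 7 bp

[2,4,4,6,7,9,10,10,12,13,13]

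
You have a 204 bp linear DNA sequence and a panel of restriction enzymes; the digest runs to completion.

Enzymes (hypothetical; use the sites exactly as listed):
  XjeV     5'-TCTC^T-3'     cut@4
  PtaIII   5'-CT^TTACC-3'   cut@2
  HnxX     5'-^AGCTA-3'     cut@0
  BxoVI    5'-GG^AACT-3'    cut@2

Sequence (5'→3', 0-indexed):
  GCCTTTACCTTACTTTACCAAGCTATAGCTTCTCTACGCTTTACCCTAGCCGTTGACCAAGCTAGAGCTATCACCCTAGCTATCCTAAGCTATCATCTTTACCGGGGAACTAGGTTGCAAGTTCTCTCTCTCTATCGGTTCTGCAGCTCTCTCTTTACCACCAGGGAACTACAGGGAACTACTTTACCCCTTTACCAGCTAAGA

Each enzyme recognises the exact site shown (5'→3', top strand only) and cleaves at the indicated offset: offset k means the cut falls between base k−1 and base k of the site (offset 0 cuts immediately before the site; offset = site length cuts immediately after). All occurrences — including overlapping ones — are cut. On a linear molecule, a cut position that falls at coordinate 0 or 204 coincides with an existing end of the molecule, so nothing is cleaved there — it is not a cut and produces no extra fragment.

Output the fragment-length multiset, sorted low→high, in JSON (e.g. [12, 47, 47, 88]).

Site scan:
  XjeV (TCTCT, off=4): starts [30, 122, 124, 126, 128, 147, 149] → cuts [34, 126, 128, 130, 132, 151, 153]
  PtaIII (CTTTACC, off=2): starts [2, 12, 38, 96, 152, 181, 189] → cuts [4, 14, 40, 98, 154, 183, 191]
  HnxX (AGCTA, off=0): starts [20, 59, 65, 77, 87, 196] → cuts [20, 59, 65, 77, 87, 196]
  BxoVI (GGAACT, off=2): starts [105, 164, 174] → cuts [107, 166, 176]

All cut coordinates (distinct, sorted): [4, 14, 20, 34, 40, 59, 65, 77, 87, 98, 107, 126, 128, 130, 132, 151, 153, 154, 166, 176, 183, 191, 196]

Fragment lengths:
  [0,4): 4 bp
  [4,14): 10 bp
  [14,20): 6 bp
  [20,34): 14 bp
  [34,40): 6 bp
  [40,59): 19 bp
  [59,65): 6 bp
  [65,77): 12 bp
  [77,87): 10 bp
  [87,98): 11 bp
  [98,107): 9 bp
  [107,126): 19 bp
  [126,128): 2 bp
  [128,130): 2 bp
  [130,132): 2 bp
  [132,151): 19 bp
  [151,153): 2 bp
  [153,154): 1 bp
  [154,166): 12 bp
  [166,176): 10 bp
  [176,183): 7 bp
  [183,191): 8 bp
  [191,196): 5 bp
  [196,204): 8 bp

[1,2,2,2,2,4,5,6,6,6,7,8,8,9,10,10,10,11,12,12,14,19,19,19]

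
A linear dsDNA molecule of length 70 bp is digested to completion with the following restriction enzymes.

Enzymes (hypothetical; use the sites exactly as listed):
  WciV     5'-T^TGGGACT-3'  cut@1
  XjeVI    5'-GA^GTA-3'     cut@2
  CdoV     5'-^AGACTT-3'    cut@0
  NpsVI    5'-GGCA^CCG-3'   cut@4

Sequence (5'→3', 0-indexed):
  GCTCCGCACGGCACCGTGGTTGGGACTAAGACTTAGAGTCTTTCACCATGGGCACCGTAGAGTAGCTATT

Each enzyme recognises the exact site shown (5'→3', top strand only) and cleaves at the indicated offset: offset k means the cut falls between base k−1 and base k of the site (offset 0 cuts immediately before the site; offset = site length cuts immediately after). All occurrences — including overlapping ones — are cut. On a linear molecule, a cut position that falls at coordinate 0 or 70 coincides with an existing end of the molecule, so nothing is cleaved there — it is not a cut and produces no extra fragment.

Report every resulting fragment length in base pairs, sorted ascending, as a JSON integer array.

Scan for sites:
  WciV TTGGGACT/1: at [19] ⇒ [20]
  XjeVI GAGTA/2: at [59] ⇒ [61]
  CdoV AGACTT/0: at [28] ⇒ [28]
  NpsVI GGCACCG/4: at [9, 50] ⇒ [13, 54]

Pooled cuts: [13, 20, 28, 54, 61]

Fragment lengths:
  [0,13): 13 bp
  [13,20): 7 bp
  [20,28): 8 bp
  [28,54): 26 bp
  [54,61): 7 bp
  [61,70): 9 bp

[7,7,8,9,13,26]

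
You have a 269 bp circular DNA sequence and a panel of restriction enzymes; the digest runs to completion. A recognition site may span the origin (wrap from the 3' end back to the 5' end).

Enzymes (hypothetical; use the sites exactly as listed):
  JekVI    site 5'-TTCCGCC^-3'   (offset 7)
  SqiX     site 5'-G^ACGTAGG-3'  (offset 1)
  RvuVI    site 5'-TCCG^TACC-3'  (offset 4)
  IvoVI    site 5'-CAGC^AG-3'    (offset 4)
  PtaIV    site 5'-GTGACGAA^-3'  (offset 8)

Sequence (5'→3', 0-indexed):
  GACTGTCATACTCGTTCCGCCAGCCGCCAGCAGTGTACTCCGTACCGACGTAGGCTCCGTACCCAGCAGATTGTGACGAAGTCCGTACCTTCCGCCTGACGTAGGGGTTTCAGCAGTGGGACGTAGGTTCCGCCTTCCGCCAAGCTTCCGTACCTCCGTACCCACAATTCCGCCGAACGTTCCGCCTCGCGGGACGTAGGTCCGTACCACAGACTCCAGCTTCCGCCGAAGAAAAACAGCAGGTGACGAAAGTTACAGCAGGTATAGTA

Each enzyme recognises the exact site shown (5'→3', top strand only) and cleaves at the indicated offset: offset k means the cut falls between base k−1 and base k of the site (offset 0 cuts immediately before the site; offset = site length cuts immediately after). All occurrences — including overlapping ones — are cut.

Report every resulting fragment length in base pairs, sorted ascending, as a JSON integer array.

[2,5,5,6,7,7,8,8,9,9,10,10,11,11,11,12,12,13,13,14,16,16,23,31]

Site scan:
  JekVI (TTCCGCC, off=7): starts [14, 89, 127, 134, 167, 179, 220] → cuts [21, 96, 134, 141, 174, 186, 227]
  SqiX (GACGTAGG, off=1): starts [46, 97, 119, 192] → cuts [47, 98, 120, 193]
  RvuVI (TCCGTACC, off=4): starts [38, 55, 81, 146, 154, 200] → cuts [42, 59, 85, 150, 158, 204]
  IvoVI (CAGCAG, off=4): starts [27, 63, 110, 236, 255] → cuts [31, 67, 114, 240, 259]
  PtaIV (GTGACGAA, off=8): starts [72, 242] → cuts [80, 250]

All cut coordinates (distinct, sorted): [21, 31, 42, 47, 59, 67, 80, 85, 96, 98, 114, 120, 134, 141, 150, 158, 174, 186, 193, 204, 227, 240, 250, 259]

Fragment lengths:
  21→31: 10 bp
  31→42: 11 bp
  42→47: 5 bp
  47→59: 12 bp
  59→67: 8 bp
  67→80: 13 bp
  80→85: 5 bp
  85→96: 11 bp
  96→98: 2 bp
  98→114: 16 bp
  114→120: 6 bp
  120→134: 14 bp
  134→141: 7 bp
  141→150: 9 bp
  150→158: 8 bp
  158→174: 16 bp
  174→186: 12 bp
  186→193: 7 bp
  193→204: 11 bp
  204→227: 23 bp
  227→240: 13 bp
  240→250: 10 bp
  250→259: 9 bp
  259→21 (wrap): 269-259+21 = 31 bp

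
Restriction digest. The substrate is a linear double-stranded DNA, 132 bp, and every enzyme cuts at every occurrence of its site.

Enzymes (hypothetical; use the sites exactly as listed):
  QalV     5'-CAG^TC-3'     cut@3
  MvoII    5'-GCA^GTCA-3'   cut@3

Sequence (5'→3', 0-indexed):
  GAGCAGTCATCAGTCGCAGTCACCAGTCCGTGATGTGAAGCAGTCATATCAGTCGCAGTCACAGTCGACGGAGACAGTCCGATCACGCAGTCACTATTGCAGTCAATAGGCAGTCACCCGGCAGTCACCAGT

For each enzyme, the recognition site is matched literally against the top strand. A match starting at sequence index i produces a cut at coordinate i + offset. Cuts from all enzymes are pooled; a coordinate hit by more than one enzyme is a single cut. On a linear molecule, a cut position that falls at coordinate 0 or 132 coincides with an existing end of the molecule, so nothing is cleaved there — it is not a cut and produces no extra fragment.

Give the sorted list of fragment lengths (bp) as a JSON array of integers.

[1,1,1,1,1,1,1,1,5,5,5,6,7,7,8,9,10,10,11,12,13,16]

Per-enzyme occurrences:
  QalV (CAGTC, off=3): starts [3, 10, 16, 23, 40, 49, 55, 61, 74, 87, 99, 110, 121] → cuts [6, 13, 19, 26, 43, 52, 58, 64, 77, 90, 102, 113, 124]
  MvoII (GCAGTCA, off=3): starts [2, 15, 39, 54, 86, 98, 109, 120] → cuts [5, 18, 42, 57, 89, 101, 112, 123]

Pooled cuts: [5, 6, 13, 18, 19, 26, 42, 43, 52, 57, 58, 64, 77, 89, 90, 101, 102, 112, 113, 123, 124]

Fragments:
  [0,5): 5 bp
  [5,6): 1 bp
  [6,13): 7 bp
  [13,18): 5 bp
  [18,19): 1 bp
  [19,26): 7 bp
  [26,42): 16 bp
  [42,43): 1 bp
  [43,52): 9 bp
  [52,57): 5 bp
  [57,58): 1 bp
  [58,64): 6 bp
  [64,77): 13 bp
  [77,89): 12 bp
  [89,90): 1 bp
  [90,101): 11 bp
  [101,102): 1 bp
  [102,112): 10 bp
  [112,113): 1 bp
  [113,123): 10 bp
  [123,124): 1 bp
  [124,132): 8 bp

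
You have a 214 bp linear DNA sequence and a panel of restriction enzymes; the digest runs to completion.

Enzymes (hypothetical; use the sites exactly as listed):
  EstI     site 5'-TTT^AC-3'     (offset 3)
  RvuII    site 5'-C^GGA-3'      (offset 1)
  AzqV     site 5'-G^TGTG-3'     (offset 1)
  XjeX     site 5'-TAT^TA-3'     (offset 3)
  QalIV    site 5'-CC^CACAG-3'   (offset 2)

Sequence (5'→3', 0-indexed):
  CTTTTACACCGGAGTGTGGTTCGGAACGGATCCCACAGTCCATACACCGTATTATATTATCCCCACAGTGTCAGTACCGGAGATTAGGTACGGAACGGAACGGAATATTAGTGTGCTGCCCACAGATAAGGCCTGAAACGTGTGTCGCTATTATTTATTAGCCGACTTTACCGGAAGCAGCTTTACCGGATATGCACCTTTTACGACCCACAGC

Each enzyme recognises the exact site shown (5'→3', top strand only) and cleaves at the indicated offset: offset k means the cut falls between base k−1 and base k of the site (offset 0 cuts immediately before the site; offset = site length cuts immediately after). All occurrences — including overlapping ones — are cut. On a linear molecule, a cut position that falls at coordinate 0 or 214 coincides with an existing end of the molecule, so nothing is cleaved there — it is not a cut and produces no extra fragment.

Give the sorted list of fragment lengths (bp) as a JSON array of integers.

Site scan:
  EstI (TTTAC, off=3): starts [2, 166, 181, 199] → cuts [5, 169, 184, 202]
  RvuII (CGGA, off=1): starts [9, 21, 26, 77, 90, 95, 100, 171, 186] → cuts [10, 22, 27, 78, 91, 96, 101, 172, 187]
  AzqV (GTGTG, off=1): starts [13, 110, 139] → cuts [14, 111, 140]
  XjeX (TATTA, off=3): starts [49, 54, 105, 148, 155] → cuts [52, 57, 108, 151, 158]
  QalIV (CCCACAG, off=2): starts [31, 61, 118, 206] → cuts [33, 63, 120, 208]

All cut coordinates (distinct, sorted): [5, 10, 14, 22, 27, 33, 52, 57, 63, 78, 91, 96, 101, 108, 111, 120, 140, 151, 158, 169, 172, 184, 187, 202, 208]

Fragments:
  [0,5): 5 bp
  [5,10): 5 bp
  [10,14): 4 bp
  [14,22): 8 bp
  [22,27): 5 bp
  [27,33): 6 bp
  [33,52): 19 bp
  [52,57): 5 bp
  [57,63): 6 bp
  [63,78): 15 bp
  [78,91): 13 bp
  [91,96): 5 bp
  [96,101): 5 bp
  [101,108): 7 bp
  [108,111): 3 bp
  [111,120): 9 bp
  [120,140): 20 bp
  [140,151): 11 bp
  [151,158): 7 bp
  [158,169): 11 bp
  [169,172): 3 bp
  [172,184): 12 bp
  [184,187): 3 bp
  [187,202): 15 bp
  [202,208): 6 bp
  [208,214): 6 bp

[3,3,3,4,5,5,5,5,5,5,6,6,6,6,7,7,8,9,11,11,12,13,15,15,19,20]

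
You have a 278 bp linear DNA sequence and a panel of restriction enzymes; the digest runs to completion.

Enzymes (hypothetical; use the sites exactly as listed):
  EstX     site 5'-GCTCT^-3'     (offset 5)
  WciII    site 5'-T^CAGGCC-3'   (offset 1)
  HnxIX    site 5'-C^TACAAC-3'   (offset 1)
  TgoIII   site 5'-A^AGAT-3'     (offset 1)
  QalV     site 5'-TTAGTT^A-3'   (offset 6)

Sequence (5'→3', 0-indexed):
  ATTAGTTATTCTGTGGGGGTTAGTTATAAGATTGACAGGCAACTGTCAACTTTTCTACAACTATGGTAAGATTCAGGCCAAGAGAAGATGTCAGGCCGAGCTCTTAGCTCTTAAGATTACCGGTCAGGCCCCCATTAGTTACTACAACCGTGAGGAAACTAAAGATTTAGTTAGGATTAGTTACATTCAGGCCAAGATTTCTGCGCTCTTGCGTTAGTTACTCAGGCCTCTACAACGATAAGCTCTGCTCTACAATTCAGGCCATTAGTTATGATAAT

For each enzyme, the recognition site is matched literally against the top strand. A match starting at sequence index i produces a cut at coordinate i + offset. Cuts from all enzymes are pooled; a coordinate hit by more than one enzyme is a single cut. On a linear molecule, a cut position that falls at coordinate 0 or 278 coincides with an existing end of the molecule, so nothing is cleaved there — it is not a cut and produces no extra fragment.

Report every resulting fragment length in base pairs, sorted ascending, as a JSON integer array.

[2,2,3,3,5,5,5,6,6,7,7,7,8,8,10,10,10,11,12,13,13,13,15,16,16,18,20,27]

Scan for sites:
  EstX GCTCT/5: at [99, 106, 204, 241, 246] ⇒ [104, 111, 209, 246, 251]
  WciII TCAGGCC/1: at [72, 90, 123, 186, 221, 256] ⇒ [73, 91, 124, 187, 222, 257]
  HnxIX CTACAAC/1: at [54, 141, 229] ⇒ [55, 142, 230]
  TgoIII AAGAT/1: at [27, 67, 84, 112, 161, 193] ⇒ [28, 68, 85, 113, 162, 194]
  QalV TTAGTTA/6: at [1, 19, 134, 166, 176, 213, 264] ⇒ [7, 25, 140, 172, 182, 219, 270]

Pooled cuts: [7, 25, 28, 55, 68, 73, 85, 91, 104, 111, 113, 124, 140, 142, 162, 172, 182, 187, 194, 209, 219, 222, 230, 246, 251, 257, 270]

Fragments:
  [0,7): 7 bp
  [7,25): 18 bp
  [25,28): 3 bp
  [28,55): 27 bp
  [55,68): 13 bp
  [68,73): 5 bp
  [73,85): 12 bp
  [85,91): 6 bp
  [91,104): 13 bp
  [104,111): 7 bp
  [111,113): 2 bp
  [113,124): 11 bp
  [124,140): 16 bp
  [140,142): 2 bp
  [142,162): 20 bp
  [162,172): 10 bp
  [172,182): 10 bp
  [182,187): 5 bp
  [187,194): 7 bp
  [194,209): 15 bp
  [209,219): 10 bp
  [219,222): 3 bp
  [222,230): 8 bp
  [230,246): 16 bp
  [246,251): 5 bp
  [251,257): 6 bp
  [257,270): 13 bp
  [270,278): 8 bp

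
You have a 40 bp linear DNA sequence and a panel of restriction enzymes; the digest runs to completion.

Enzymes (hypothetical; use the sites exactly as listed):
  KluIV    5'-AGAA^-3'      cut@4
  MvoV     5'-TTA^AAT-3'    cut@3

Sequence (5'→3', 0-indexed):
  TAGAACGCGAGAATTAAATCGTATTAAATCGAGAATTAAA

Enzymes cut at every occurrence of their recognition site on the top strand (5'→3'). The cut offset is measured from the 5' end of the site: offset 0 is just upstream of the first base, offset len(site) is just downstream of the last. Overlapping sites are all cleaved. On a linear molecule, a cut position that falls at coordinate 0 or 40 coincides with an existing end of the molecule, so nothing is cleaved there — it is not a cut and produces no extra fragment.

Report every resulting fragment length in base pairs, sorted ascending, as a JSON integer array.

[3,5,5,8,9,10]

Scan for sites:
  KluIV (AGAA, off=4): starts [1, 9, 31] → cuts [5, 13, 35]
  MvoV (TTAAAT, off=3): starts [13, 23] → cuts [16, 26]

All cut coordinates (distinct, sorted): [5, 13, 16, 26, 35]

Fragments:
  [0,5): 5 bp
  [5,13): 8 bp
  [13,16): 3 bp
  [16,26): 10 bp
  [26,35): 9 bp
  [35,40): 5 bp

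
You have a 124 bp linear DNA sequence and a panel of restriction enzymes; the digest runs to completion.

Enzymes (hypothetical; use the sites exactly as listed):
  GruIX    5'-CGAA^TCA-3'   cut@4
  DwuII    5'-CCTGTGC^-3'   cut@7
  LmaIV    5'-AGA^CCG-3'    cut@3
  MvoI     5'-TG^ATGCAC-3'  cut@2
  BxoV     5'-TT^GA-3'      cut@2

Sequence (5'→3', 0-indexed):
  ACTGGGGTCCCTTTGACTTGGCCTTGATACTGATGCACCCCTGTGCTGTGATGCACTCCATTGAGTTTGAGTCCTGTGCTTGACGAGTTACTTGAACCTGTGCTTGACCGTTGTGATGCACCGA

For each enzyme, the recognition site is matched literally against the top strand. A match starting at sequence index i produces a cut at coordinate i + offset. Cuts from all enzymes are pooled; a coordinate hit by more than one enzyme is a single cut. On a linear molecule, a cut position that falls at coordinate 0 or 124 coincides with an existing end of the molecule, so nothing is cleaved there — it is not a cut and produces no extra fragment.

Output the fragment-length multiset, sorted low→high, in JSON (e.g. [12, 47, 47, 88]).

[2,2,4,6,7,9,10,10,11,11,12,12,14,14]

Scan for sites:
  GruIX (CGAATCA, off=4): no sites
  DwuII (CCTGTGC, off=7): starts [39, 72, 96] → cuts [46, 79, 103]
  LmaIV (AGACCG, off=3): no sites
  MvoI (TGATGCAC, off=2): starts [30, 48, 113] → cuts [32, 50, 115]
  BxoV (TTGA, off=2): starts [12, 23, 60, 66, 79, 91, 103] → cuts [14, 25, 62, 68, 81, 93, 105]

Pooled cuts: [14, 25, 32, 46, 50, 62, 68, 79, 81, 93, 103, 105, 115]

Fragments:
  [0,14): 14 bp
  [14,25): 11 bp
  [25,32): 7 bp
  [32,46): 14 bp
  [46,50): 4 bp
  [50,62): 12 bp
  [62,68): 6 bp
  [68,79): 11 bp
  [79,81): 2 bp
  [81,93): 12 bp
  [93,103): 10 bp
  [103,105): 2 bp
  [105,115): 10 bp
  [115,124): 9 bp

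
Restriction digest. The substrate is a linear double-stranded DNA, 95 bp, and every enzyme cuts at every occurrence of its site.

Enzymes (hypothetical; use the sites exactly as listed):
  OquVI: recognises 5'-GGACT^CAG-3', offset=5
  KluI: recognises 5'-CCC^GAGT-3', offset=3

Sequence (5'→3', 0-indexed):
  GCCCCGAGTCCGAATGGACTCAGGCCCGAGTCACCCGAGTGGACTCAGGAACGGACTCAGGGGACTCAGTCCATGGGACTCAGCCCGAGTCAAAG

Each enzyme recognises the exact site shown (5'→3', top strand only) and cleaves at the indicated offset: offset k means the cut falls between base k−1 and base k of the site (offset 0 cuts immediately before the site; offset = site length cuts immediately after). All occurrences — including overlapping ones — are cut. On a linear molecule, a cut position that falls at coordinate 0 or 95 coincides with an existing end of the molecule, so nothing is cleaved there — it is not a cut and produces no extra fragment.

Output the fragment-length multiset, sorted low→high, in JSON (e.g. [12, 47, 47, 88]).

[5,6,7,9,9,9,9,12,14,15]

Per-enzyme occurrences:
  OquVI GGACTCAG/5: at [15, 40, 52, 61, 75] ⇒ [20, 45, 57, 66, 80]
  KluI CCCGAGT/3: at [2, 24, 33, 83] ⇒ [5, 27, 36, 86]

Pooled cuts: [5, 20, 27, 36, 45, 57, 66, 80, 86]

Fragment lengths:
  [0,5): 5 bp
  [5,20): 15 bp
  [20,27): 7 bp
  [27,36): 9 bp
  [36,45): 9 bp
  [45,57): 12 bp
  [57,66): 9 bp
  [66,80): 14 bp
  [80,86): 6 bp
  [86,95): 9 bp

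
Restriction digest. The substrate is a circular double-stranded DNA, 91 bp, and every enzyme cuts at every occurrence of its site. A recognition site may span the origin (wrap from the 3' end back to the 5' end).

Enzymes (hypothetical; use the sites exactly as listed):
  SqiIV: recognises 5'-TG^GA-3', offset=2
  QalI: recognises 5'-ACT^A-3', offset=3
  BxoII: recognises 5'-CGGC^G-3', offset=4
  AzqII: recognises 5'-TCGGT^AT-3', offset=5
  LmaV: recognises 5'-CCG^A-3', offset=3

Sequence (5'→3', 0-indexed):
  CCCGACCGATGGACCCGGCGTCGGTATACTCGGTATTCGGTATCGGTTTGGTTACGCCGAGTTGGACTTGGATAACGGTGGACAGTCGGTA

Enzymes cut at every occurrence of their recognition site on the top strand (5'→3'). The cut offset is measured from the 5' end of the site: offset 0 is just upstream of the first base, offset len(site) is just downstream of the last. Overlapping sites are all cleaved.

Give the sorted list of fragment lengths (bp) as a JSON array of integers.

[3,4,5,6,6,7,8,9,10,15,18]

Site scan:
  SqiIV TGGA/2: at [9, 62, 68, 78] ⇒ [11, 64, 70, 80]
  QalI (ACTA, off=3): no sites
  BxoII CGGCG/4: at [15] ⇒ [19]
  AzqII TCGGTAT/5: at [20, 29, 36] ⇒ [25, 34, 41]
  LmaV CCGA/3: at [1, 5, 56] ⇒ [4, 8, 59]

All cut coordinates (distinct, sorted): [4, 8, 11, 19, 25, 34, 41, 59, 64, 70, 80]

Fragments:
  4→8: 4 bp
  8→11: 3 bp
  11→19: 8 bp
  19→25: 6 bp
  25→34: 9 bp
  34→41: 7 bp
  41→59: 18 bp
  59→64: 5 bp
  64→70: 6 bp
  70→80: 10 bp
  80→4 (wrap): 91-80+4 = 15 bp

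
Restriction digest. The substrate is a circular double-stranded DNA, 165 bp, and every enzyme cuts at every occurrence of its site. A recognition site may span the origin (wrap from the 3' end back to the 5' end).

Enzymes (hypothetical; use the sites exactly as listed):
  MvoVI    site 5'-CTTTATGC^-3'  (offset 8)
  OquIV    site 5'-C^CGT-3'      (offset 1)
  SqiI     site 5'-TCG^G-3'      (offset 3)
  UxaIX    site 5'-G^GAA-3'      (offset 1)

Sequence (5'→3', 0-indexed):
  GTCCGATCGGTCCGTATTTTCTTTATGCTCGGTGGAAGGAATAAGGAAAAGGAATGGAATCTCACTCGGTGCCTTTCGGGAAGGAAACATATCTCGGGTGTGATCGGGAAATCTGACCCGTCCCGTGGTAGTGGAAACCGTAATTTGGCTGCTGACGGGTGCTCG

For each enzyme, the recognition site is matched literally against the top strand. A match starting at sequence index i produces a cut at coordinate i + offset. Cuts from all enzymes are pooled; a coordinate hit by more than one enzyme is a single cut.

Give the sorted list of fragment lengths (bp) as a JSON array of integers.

Scan for sites:
  MvoVI CTTTATGC/8: at [20] ⇒ [28]
  OquIV CCGT/1: at [11, 117, 122, 137] ⇒ [12, 118, 123, 138]
  SqiI TCGG/3: at [6, 28, 65, 75, 93, 103, 162] ⇒ [0, 9, 31, 68, 78, 96, 106]
  UxaIX GGAA/1: at [33, 37, 44, 50, 55, 78, 82, 106, 132] ⇒ [34, 38, 45, 51, 56, 79, 83, 107, 133]

Pooled cuts: [0, 9, 12, 28, 31, 34, 38, 45, 51, 56, 68, 78, 79, 83, 96, 106, 107, 118, 123, 133, 138]

Fragments:
  0→9: 9 bp
  9→12: 3 bp
  12→28: 16 bp
  28→31: 3 bp
  31→34: 3 bp
  34→38: 4 bp
  38→45: 7 bp
  45→51: 6 bp
  51→56: 5 bp
  56→68: 12 bp
  68→78: 10 bp
  78→79: 1 bp
  79→83: 4 bp
  83→96: 13 bp
  96→106: 10 bp
  106→107: 1 bp
  107→118: 11 bp
  118→123: 5 bp
  123→133: 10 bp
  133→138: 5 bp
  138→0 (wrap): 165-138+0 = 27 bp

[1,1,3,3,3,4,4,5,5,5,6,7,9,10,10,10,11,12,13,16,27]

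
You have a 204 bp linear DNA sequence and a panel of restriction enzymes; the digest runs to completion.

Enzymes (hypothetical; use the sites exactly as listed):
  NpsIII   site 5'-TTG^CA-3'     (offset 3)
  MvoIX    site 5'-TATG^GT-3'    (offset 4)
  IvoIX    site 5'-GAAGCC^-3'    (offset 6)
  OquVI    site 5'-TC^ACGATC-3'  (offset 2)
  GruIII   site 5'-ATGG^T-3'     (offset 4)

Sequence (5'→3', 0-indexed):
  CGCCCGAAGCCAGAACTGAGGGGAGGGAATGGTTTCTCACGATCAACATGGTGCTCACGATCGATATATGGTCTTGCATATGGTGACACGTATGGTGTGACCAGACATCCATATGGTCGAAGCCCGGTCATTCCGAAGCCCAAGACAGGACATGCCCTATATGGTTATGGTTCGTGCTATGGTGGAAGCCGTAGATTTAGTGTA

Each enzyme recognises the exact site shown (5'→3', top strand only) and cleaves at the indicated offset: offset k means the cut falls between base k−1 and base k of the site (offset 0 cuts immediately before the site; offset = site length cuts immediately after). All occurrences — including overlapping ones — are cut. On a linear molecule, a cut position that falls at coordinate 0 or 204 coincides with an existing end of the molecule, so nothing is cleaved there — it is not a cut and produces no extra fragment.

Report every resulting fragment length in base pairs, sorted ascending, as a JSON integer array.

[1,1,1,1,1,1,1,5,5,5,6,6,8,8,11,11,11,13,14,14,16,20,21,23]

Site scan:
  NpsIII (TTGCA, off=3): starts [73] → cuts [76]
  MvoIX (TATGGT, off=4): starts [66, 78, 90, 111, 159, 165, 177] → cuts [70, 82, 94, 115, 163, 169, 181]
  IvoIX (GAAGCC, off=6): starts [5, 118, 134, 184] → cuts [11, 124, 140, 190]
  OquVI (TCACGATC, off=2): starts [36, 54] → cuts [38, 56]
  GruIII (ATGGT, off=4): starts [28, 47, 67, 79, 91, 112, 160, 166, 178] → cuts [32, 51, 71, 83, 95, 116, 164, 170, 182]

All cut coordinates (distinct, sorted): [11, 32, 38, 51, 56, 70, 71, 76, 82, 83, 94, 95, 115, 116, 124, 140, 163, 164, 169, 170, 181, 182, 190]

Fragment lengths:
  [0,11): 11 bp
  [11,32): 21 bp
  [32,38): 6 bp
  [38,51): 13 bp
  [51,56): 5 bp
  [56,70): 14 bp
  [70,71): 1 bp
  [71,76): 5 bp
  [76,82): 6 bp
  [82,83): 1 bp
  [83,94): 11 bp
  [94,95): 1 bp
  [95,115): 20 bp
  [115,116): 1 bp
  [116,124): 8 bp
  [124,140): 16 bp
  [140,163): 23 bp
  [163,164): 1 bp
  [164,169): 5 bp
  [169,170): 1 bp
  [170,181): 11 bp
  [181,182): 1 bp
  [182,190): 8 bp
  [190,204): 14 bp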